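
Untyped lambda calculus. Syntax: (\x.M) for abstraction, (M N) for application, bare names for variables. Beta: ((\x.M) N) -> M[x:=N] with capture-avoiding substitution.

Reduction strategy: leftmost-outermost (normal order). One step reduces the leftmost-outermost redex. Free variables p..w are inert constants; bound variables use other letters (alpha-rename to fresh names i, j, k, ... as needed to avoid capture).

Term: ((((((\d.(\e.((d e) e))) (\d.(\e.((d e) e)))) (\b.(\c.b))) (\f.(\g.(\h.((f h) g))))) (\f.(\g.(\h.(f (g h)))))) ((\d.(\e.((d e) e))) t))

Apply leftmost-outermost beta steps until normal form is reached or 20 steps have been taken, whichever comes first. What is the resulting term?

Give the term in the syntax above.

Step 0: ((((((\d.(\e.((d e) e))) (\d.(\e.((d e) e)))) (\b.(\c.b))) (\f.(\g.(\h.((f h) g))))) (\f.(\g.(\h.(f (g h)))))) ((\d.(\e.((d e) e))) t))
Step 1: (((((\e.(((\d.(\e.((d e) e))) e) e)) (\b.(\c.b))) (\f.(\g.(\h.((f h) g))))) (\f.(\g.(\h.(f (g h)))))) ((\d.(\e.((d e) e))) t))
Step 2: ((((((\d.(\e.((d e) e))) (\b.(\c.b))) (\b.(\c.b))) (\f.(\g.(\h.((f h) g))))) (\f.(\g.(\h.(f (g h)))))) ((\d.(\e.((d e) e))) t))
Step 3: (((((\e.(((\b.(\c.b)) e) e)) (\b.(\c.b))) (\f.(\g.(\h.((f h) g))))) (\f.(\g.(\h.(f (g h)))))) ((\d.(\e.((d e) e))) t))
Step 4: ((((((\b.(\c.b)) (\b.(\c.b))) (\b.(\c.b))) (\f.(\g.(\h.((f h) g))))) (\f.(\g.(\h.(f (g h)))))) ((\d.(\e.((d e) e))) t))
Step 5: (((((\c.(\b.(\c.b))) (\b.(\c.b))) (\f.(\g.(\h.((f h) g))))) (\f.(\g.(\h.(f (g h)))))) ((\d.(\e.((d e) e))) t))
Step 6: ((((\b.(\c.b)) (\f.(\g.(\h.((f h) g))))) (\f.(\g.(\h.(f (g h)))))) ((\d.(\e.((d e) e))) t))
Step 7: (((\c.(\f.(\g.(\h.((f h) g))))) (\f.(\g.(\h.(f (g h)))))) ((\d.(\e.((d e) e))) t))
Step 8: ((\f.(\g.(\h.((f h) g)))) ((\d.(\e.((d e) e))) t))
Step 9: (\g.(\h.((((\d.(\e.((d e) e))) t) h) g)))
Step 10: (\g.(\h.(((\e.((t e) e)) h) g)))
Step 11: (\g.(\h.(((t h) h) g)))

Answer: (\g.(\h.(((t h) h) g)))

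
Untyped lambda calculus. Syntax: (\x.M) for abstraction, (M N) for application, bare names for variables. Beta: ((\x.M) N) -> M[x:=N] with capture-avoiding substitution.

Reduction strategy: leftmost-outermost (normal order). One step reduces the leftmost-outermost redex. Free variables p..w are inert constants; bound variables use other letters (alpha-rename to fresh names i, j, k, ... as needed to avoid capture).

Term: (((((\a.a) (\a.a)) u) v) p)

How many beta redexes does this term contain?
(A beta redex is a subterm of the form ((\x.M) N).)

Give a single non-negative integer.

Answer: 1

Derivation:
Term: (((((\a.a) (\a.a)) u) v) p)
  Redex: ((\a.a) (\a.a))
Total redexes: 1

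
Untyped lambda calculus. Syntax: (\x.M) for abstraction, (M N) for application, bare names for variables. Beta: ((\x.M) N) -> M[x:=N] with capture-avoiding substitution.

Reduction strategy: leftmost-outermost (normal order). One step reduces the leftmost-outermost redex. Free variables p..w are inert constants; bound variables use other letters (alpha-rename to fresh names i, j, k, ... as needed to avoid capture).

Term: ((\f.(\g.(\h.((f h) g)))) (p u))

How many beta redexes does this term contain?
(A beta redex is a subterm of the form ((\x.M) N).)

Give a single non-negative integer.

Term: ((\f.(\g.(\h.((f h) g)))) (p u))
  Redex: ((\f.(\g.(\h.((f h) g)))) (p u))
Total redexes: 1

Answer: 1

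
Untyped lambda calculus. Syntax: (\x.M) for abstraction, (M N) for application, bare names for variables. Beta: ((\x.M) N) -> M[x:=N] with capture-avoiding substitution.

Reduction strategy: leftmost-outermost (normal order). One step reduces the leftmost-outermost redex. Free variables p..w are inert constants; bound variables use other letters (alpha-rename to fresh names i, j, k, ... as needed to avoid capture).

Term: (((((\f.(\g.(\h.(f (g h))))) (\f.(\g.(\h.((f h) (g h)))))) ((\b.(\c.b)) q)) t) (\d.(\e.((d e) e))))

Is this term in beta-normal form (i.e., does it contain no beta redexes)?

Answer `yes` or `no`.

Answer: no

Derivation:
Term: (((((\f.(\g.(\h.(f (g h))))) (\f.(\g.(\h.((f h) (g h)))))) ((\b.(\c.b)) q)) t) (\d.(\e.((d e) e))))
Found 2 beta redex(es).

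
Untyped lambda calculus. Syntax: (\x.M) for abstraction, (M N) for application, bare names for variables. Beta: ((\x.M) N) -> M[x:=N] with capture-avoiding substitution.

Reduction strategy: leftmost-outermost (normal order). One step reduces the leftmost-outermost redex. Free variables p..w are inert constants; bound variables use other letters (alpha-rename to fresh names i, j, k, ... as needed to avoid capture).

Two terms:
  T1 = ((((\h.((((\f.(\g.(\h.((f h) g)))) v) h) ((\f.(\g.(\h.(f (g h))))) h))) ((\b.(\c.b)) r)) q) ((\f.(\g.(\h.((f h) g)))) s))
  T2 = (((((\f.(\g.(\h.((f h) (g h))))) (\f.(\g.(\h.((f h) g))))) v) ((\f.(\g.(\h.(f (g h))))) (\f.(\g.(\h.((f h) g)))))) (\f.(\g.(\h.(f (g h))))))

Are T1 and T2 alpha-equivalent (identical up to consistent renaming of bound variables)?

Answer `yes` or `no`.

Term 1: ((((\h.((((\f.(\g.(\h.((f h) g)))) v) h) ((\f.(\g.(\h.(f (g h))))) h))) ((\b.(\c.b)) r)) q) ((\f.(\g.(\h.((f h) g)))) s))
Term 2: (((((\f.(\g.(\h.((f h) (g h))))) (\f.(\g.(\h.((f h) g))))) v) ((\f.(\g.(\h.(f (g h))))) (\f.(\g.(\h.((f h) g)))))) (\f.(\g.(\h.(f (g h))))))
Alpha-equivalence: compare structure up to binder renaming.
Result: False

Answer: no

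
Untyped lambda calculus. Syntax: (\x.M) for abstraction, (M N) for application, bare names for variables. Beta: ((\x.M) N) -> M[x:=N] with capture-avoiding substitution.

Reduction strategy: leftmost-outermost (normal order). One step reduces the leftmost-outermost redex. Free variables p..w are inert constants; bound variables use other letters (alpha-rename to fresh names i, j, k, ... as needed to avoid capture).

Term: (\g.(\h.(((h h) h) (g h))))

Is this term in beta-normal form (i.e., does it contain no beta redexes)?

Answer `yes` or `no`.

Term: (\g.(\h.(((h h) h) (g h))))
No beta redexes found.

Answer: yes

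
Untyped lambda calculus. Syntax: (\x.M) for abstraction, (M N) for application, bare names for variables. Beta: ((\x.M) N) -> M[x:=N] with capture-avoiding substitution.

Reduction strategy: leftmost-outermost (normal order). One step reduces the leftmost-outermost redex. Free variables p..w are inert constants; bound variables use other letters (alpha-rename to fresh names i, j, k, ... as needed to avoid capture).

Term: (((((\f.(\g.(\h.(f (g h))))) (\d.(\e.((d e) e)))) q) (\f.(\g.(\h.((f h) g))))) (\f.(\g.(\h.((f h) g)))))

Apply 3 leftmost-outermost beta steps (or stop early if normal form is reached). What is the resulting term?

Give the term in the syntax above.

Answer: (((\d.(\e.((d e) e))) (q (\f.(\g.(\h.((f h) g)))))) (\f.(\g.(\h.((f h) g)))))

Derivation:
Step 0: (((((\f.(\g.(\h.(f (g h))))) (\d.(\e.((d e) e)))) q) (\f.(\g.(\h.((f h) g))))) (\f.(\g.(\h.((f h) g)))))
Step 1: ((((\g.(\h.((\d.(\e.((d e) e))) (g h)))) q) (\f.(\g.(\h.((f h) g))))) (\f.(\g.(\h.((f h) g)))))
Step 2: (((\h.((\d.(\e.((d e) e))) (q h))) (\f.(\g.(\h.((f h) g))))) (\f.(\g.(\h.((f h) g)))))
Step 3: (((\d.(\e.((d e) e))) (q (\f.(\g.(\h.((f h) g)))))) (\f.(\g.(\h.((f h) g)))))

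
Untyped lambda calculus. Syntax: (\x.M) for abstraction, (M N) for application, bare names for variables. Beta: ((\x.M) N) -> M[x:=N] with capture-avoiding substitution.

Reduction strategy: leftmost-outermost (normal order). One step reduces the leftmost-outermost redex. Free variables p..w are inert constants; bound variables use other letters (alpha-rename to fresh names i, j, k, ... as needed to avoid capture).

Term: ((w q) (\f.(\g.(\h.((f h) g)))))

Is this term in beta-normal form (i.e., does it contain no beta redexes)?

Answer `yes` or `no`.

Term: ((w q) (\f.(\g.(\h.((f h) g)))))
No beta redexes found.

Answer: yes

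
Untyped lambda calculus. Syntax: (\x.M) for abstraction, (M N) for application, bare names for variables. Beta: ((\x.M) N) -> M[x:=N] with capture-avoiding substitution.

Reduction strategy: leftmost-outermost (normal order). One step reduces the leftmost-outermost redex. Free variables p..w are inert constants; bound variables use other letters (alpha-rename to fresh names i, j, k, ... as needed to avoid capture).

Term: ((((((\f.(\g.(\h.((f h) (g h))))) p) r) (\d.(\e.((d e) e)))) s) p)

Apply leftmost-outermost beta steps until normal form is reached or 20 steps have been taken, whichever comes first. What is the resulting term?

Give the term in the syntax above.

Step 0: ((((((\f.(\g.(\h.((f h) (g h))))) p) r) (\d.(\e.((d e) e)))) s) p)
Step 1: (((((\g.(\h.((p h) (g h)))) r) (\d.(\e.((d e) e)))) s) p)
Step 2: ((((\h.((p h) (r h))) (\d.(\e.((d e) e)))) s) p)
Step 3: ((((p (\d.(\e.((d e) e)))) (r (\d.(\e.((d e) e))))) s) p)

Answer: ((((p (\d.(\e.((d e) e)))) (r (\d.(\e.((d e) e))))) s) p)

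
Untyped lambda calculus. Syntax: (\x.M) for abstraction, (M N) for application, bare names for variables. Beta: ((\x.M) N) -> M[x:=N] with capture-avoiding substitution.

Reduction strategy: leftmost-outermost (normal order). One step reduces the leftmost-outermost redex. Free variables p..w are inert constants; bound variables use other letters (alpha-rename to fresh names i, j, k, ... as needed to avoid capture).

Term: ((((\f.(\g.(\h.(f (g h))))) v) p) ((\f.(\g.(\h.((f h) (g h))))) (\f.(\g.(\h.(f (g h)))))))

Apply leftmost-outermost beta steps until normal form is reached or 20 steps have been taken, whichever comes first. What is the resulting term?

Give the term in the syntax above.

Step 0: ((((\f.(\g.(\h.(f (g h))))) v) p) ((\f.(\g.(\h.((f h) (g h))))) (\f.(\g.(\h.(f (g h)))))))
Step 1: (((\g.(\h.(v (g h)))) p) ((\f.(\g.(\h.((f h) (g h))))) (\f.(\g.(\h.(f (g h)))))))
Step 2: ((\h.(v (p h))) ((\f.(\g.(\h.((f h) (g h))))) (\f.(\g.(\h.(f (g h)))))))
Step 3: (v (p ((\f.(\g.(\h.((f h) (g h))))) (\f.(\g.(\h.(f (g h))))))))
Step 4: (v (p (\g.(\h.(((\f.(\g.(\h.(f (g h))))) h) (g h))))))
Step 5: (v (p (\g.(\h.((\g.(\i.(h (g i)))) (g h))))))
Step 6: (v (p (\g.(\h.(\i.(h ((g h) i)))))))

Answer: (v (p (\g.(\h.(\i.(h ((g h) i)))))))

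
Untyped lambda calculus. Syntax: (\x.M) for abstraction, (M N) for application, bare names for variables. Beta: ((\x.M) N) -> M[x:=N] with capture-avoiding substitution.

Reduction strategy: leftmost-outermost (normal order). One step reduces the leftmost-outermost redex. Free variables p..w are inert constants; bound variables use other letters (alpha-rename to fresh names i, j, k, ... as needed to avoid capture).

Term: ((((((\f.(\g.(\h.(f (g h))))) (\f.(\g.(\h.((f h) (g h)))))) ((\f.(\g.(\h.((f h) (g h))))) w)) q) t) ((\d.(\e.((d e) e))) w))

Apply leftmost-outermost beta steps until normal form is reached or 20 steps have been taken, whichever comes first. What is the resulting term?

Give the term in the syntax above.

Answer: (((w (\e.((w e) e))) (q (\e.((w e) e)))) (t (\e.((w e) e))))

Derivation:
Step 0: ((((((\f.(\g.(\h.(f (g h))))) (\f.(\g.(\h.((f h) (g h)))))) ((\f.(\g.(\h.((f h) (g h))))) w)) q) t) ((\d.(\e.((d e) e))) w))
Step 1: (((((\g.(\h.((\f.(\g.(\h.((f h) (g h))))) (g h)))) ((\f.(\g.(\h.((f h) (g h))))) w)) q) t) ((\d.(\e.((d e) e))) w))
Step 2: ((((\h.((\f.(\g.(\h.((f h) (g h))))) (((\f.(\g.(\h.((f h) (g h))))) w) h))) q) t) ((\d.(\e.((d e) e))) w))
Step 3: ((((\f.(\g.(\h.((f h) (g h))))) (((\f.(\g.(\h.((f h) (g h))))) w) q)) t) ((\d.(\e.((d e) e))) w))
Step 4: (((\g.(\h.(((((\f.(\g.(\h.((f h) (g h))))) w) q) h) (g h)))) t) ((\d.(\e.((d e) e))) w))
Step 5: ((\h.(((((\f.(\g.(\h.((f h) (g h))))) w) q) h) (t h))) ((\d.(\e.((d e) e))) w))
Step 6: (((((\f.(\g.(\h.((f h) (g h))))) w) q) ((\d.(\e.((d e) e))) w)) (t ((\d.(\e.((d e) e))) w)))
Step 7: ((((\g.(\h.((w h) (g h)))) q) ((\d.(\e.((d e) e))) w)) (t ((\d.(\e.((d e) e))) w)))
Step 8: (((\h.((w h) (q h))) ((\d.(\e.((d e) e))) w)) (t ((\d.(\e.((d e) e))) w)))
Step 9: (((w ((\d.(\e.((d e) e))) w)) (q ((\d.(\e.((d e) e))) w))) (t ((\d.(\e.((d e) e))) w)))
Step 10: (((w (\e.((w e) e))) (q ((\d.(\e.((d e) e))) w))) (t ((\d.(\e.((d e) e))) w)))
Step 11: (((w (\e.((w e) e))) (q (\e.((w e) e)))) (t ((\d.(\e.((d e) e))) w)))
Step 12: (((w (\e.((w e) e))) (q (\e.((w e) e)))) (t (\e.((w e) e))))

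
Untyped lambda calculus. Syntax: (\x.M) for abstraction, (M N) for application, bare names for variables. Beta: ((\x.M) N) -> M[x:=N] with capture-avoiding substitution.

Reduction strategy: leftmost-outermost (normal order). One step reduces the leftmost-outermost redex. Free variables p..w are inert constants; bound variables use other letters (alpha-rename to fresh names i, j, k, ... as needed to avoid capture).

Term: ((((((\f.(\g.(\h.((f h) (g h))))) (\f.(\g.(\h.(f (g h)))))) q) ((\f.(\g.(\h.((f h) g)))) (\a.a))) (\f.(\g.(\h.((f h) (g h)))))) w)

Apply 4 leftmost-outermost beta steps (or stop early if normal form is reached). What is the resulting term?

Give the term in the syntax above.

Answer: ((((\g.(\h.(((\f.(\g.(\h.((f h) g)))) (\a.a)) (g h)))) (q ((\f.(\g.(\h.((f h) g)))) (\a.a)))) (\f.(\g.(\h.((f h) (g h)))))) w)

Derivation:
Step 0: ((((((\f.(\g.(\h.((f h) (g h))))) (\f.(\g.(\h.(f (g h)))))) q) ((\f.(\g.(\h.((f h) g)))) (\a.a))) (\f.(\g.(\h.((f h) (g h)))))) w)
Step 1: (((((\g.(\h.(((\f.(\g.(\h.(f (g h))))) h) (g h)))) q) ((\f.(\g.(\h.((f h) g)))) (\a.a))) (\f.(\g.(\h.((f h) (g h)))))) w)
Step 2: ((((\h.(((\f.(\g.(\h.(f (g h))))) h) (q h))) ((\f.(\g.(\h.((f h) g)))) (\a.a))) (\f.(\g.(\h.((f h) (g h)))))) w)
Step 3: (((((\f.(\g.(\h.(f (g h))))) ((\f.(\g.(\h.((f h) g)))) (\a.a))) (q ((\f.(\g.(\h.((f h) g)))) (\a.a)))) (\f.(\g.(\h.((f h) (g h)))))) w)
Step 4: ((((\g.(\h.(((\f.(\g.(\h.((f h) g)))) (\a.a)) (g h)))) (q ((\f.(\g.(\h.((f h) g)))) (\a.a)))) (\f.(\g.(\h.((f h) (g h)))))) w)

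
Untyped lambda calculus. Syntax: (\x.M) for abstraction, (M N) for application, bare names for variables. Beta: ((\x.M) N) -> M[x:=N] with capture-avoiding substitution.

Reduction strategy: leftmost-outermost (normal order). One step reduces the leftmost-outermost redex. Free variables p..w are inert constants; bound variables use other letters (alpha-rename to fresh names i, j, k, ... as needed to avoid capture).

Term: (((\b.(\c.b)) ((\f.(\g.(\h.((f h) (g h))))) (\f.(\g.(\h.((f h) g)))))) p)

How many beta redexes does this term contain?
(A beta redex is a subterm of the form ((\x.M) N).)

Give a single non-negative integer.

Answer: 2

Derivation:
Term: (((\b.(\c.b)) ((\f.(\g.(\h.((f h) (g h))))) (\f.(\g.(\h.((f h) g)))))) p)
  Redex: ((\b.(\c.b)) ((\f.(\g.(\h.((f h) (g h))))) (\f.(\g.(\h.((f h) g))))))
  Redex: ((\f.(\g.(\h.((f h) (g h))))) (\f.(\g.(\h.((f h) g)))))
Total redexes: 2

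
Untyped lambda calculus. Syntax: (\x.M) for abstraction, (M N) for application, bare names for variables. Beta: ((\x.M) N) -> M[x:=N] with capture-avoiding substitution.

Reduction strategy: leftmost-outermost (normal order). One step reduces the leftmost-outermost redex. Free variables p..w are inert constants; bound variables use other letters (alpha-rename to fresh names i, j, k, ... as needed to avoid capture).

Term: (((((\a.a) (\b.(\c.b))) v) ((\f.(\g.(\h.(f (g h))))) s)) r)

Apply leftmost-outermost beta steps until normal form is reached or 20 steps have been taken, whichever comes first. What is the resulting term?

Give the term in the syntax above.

Step 0: (((((\a.a) (\b.(\c.b))) v) ((\f.(\g.(\h.(f (g h))))) s)) r)
Step 1: ((((\b.(\c.b)) v) ((\f.(\g.(\h.(f (g h))))) s)) r)
Step 2: (((\c.v) ((\f.(\g.(\h.(f (g h))))) s)) r)
Step 3: (v r)

Answer: (v r)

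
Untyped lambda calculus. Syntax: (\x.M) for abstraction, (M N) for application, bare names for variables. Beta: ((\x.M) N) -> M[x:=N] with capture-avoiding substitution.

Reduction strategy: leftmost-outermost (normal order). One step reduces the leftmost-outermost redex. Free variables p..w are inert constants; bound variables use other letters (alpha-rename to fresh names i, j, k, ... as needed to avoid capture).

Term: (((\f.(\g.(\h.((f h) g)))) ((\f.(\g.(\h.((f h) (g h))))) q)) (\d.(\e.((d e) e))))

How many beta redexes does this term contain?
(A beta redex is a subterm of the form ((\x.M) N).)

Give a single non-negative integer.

Answer: 2

Derivation:
Term: (((\f.(\g.(\h.((f h) g)))) ((\f.(\g.(\h.((f h) (g h))))) q)) (\d.(\e.((d e) e))))
  Redex: ((\f.(\g.(\h.((f h) g)))) ((\f.(\g.(\h.((f h) (g h))))) q))
  Redex: ((\f.(\g.(\h.((f h) (g h))))) q)
Total redexes: 2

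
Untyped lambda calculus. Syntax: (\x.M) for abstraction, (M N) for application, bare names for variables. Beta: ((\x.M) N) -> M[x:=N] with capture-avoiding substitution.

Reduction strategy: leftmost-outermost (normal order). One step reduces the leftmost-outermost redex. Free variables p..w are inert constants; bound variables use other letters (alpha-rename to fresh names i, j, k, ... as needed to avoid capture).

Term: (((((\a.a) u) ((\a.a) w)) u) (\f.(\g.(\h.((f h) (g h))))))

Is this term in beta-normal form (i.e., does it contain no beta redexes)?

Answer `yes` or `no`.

Term: (((((\a.a) u) ((\a.a) w)) u) (\f.(\g.(\h.((f h) (g h))))))
Found 2 beta redex(es).

Answer: no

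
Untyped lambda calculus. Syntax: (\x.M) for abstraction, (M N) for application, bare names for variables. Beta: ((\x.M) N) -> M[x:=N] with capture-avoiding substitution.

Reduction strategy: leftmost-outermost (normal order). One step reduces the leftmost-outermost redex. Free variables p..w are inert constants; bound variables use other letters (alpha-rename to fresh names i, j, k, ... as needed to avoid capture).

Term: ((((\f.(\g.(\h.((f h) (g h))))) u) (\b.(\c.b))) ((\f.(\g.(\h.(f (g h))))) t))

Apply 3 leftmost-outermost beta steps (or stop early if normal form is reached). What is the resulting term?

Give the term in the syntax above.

Step 0: ((((\f.(\g.(\h.((f h) (g h))))) u) (\b.(\c.b))) ((\f.(\g.(\h.(f (g h))))) t))
Step 1: (((\g.(\h.((u h) (g h)))) (\b.(\c.b))) ((\f.(\g.(\h.(f (g h))))) t))
Step 2: ((\h.((u h) ((\b.(\c.b)) h))) ((\f.(\g.(\h.(f (g h))))) t))
Step 3: ((u ((\f.(\g.(\h.(f (g h))))) t)) ((\b.(\c.b)) ((\f.(\g.(\h.(f (g h))))) t)))

Answer: ((u ((\f.(\g.(\h.(f (g h))))) t)) ((\b.(\c.b)) ((\f.(\g.(\h.(f (g h))))) t)))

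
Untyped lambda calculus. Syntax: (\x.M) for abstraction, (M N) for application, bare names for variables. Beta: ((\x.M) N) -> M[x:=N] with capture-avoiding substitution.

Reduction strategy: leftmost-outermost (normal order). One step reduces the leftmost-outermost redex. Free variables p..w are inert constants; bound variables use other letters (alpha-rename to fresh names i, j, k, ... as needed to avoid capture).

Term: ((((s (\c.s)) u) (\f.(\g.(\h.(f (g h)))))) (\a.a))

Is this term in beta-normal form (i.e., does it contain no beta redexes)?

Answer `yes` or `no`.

Answer: yes

Derivation:
Term: ((((s (\c.s)) u) (\f.(\g.(\h.(f (g h)))))) (\a.a))
No beta redexes found.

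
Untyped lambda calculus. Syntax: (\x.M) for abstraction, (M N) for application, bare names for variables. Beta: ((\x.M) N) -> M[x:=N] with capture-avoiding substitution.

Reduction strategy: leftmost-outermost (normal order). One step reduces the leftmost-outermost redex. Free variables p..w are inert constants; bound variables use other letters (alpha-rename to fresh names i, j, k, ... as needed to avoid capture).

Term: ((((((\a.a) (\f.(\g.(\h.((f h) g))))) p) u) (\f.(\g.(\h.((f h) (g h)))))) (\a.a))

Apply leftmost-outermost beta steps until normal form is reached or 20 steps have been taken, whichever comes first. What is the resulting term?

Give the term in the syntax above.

Step 0: ((((((\a.a) (\f.(\g.(\h.((f h) g))))) p) u) (\f.(\g.(\h.((f h) (g h)))))) (\a.a))
Step 1: (((((\f.(\g.(\h.((f h) g)))) p) u) (\f.(\g.(\h.((f h) (g h)))))) (\a.a))
Step 2: ((((\g.(\h.((p h) g))) u) (\f.(\g.(\h.((f h) (g h)))))) (\a.a))
Step 3: (((\h.((p h) u)) (\f.(\g.(\h.((f h) (g h)))))) (\a.a))
Step 4: (((p (\f.(\g.(\h.((f h) (g h)))))) u) (\a.a))

Answer: (((p (\f.(\g.(\h.((f h) (g h)))))) u) (\a.a))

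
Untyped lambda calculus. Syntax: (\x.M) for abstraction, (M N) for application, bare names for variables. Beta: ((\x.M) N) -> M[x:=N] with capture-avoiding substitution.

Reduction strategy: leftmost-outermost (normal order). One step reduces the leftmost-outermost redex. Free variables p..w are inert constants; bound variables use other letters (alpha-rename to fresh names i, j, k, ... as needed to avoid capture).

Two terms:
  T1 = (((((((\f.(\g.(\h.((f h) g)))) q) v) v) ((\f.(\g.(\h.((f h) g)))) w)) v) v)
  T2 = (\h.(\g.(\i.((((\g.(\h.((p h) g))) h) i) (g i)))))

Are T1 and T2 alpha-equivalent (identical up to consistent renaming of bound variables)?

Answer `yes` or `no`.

Term 1: (((((((\f.(\g.(\h.((f h) g)))) q) v) v) ((\f.(\g.(\h.((f h) g)))) w)) v) v)
Term 2: (\h.(\g.(\i.((((\g.(\h.((p h) g))) h) i) (g i)))))
Alpha-equivalence: compare structure up to binder renaming.
Result: False

Answer: no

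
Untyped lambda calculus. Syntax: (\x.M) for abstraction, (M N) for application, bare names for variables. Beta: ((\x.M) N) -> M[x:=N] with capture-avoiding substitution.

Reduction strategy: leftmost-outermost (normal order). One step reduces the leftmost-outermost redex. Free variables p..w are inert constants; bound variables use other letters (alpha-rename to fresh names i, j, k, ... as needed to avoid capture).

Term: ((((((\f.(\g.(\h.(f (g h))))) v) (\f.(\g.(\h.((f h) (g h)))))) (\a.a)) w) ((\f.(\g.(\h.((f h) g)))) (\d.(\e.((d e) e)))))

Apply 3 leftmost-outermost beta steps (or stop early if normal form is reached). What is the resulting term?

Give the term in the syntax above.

Step 0: ((((((\f.(\g.(\h.(f (g h))))) v) (\f.(\g.(\h.((f h) (g h)))))) (\a.a)) w) ((\f.(\g.(\h.((f h) g)))) (\d.(\e.((d e) e)))))
Step 1: (((((\g.(\h.(v (g h)))) (\f.(\g.(\h.((f h) (g h)))))) (\a.a)) w) ((\f.(\g.(\h.((f h) g)))) (\d.(\e.((d e) e)))))
Step 2: ((((\h.(v ((\f.(\g.(\h.((f h) (g h))))) h))) (\a.a)) w) ((\f.(\g.(\h.((f h) g)))) (\d.(\e.((d e) e)))))
Step 3: (((v ((\f.(\g.(\h.((f h) (g h))))) (\a.a))) w) ((\f.(\g.(\h.((f h) g)))) (\d.(\e.((d e) e)))))

Answer: (((v ((\f.(\g.(\h.((f h) (g h))))) (\a.a))) w) ((\f.(\g.(\h.((f h) g)))) (\d.(\e.((d e) e)))))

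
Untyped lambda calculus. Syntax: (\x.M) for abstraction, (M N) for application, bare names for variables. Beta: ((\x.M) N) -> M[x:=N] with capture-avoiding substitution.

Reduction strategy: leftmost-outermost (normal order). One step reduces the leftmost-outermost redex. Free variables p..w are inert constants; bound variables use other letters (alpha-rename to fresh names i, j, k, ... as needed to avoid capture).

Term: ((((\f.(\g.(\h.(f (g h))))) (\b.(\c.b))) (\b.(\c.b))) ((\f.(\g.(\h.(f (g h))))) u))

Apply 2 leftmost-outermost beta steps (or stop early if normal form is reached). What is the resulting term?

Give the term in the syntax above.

Step 0: ((((\f.(\g.(\h.(f (g h))))) (\b.(\c.b))) (\b.(\c.b))) ((\f.(\g.(\h.(f (g h))))) u))
Step 1: (((\g.(\h.((\b.(\c.b)) (g h)))) (\b.(\c.b))) ((\f.(\g.(\h.(f (g h))))) u))
Step 2: ((\h.((\b.(\c.b)) ((\b.(\c.b)) h))) ((\f.(\g.(\h.(f (g h))))) u))

Answer: ((\h.((\b.(\c.b)) ((\b.(\c.b)) h))) ((\f.(\g.(\h.(f (g h))))) u))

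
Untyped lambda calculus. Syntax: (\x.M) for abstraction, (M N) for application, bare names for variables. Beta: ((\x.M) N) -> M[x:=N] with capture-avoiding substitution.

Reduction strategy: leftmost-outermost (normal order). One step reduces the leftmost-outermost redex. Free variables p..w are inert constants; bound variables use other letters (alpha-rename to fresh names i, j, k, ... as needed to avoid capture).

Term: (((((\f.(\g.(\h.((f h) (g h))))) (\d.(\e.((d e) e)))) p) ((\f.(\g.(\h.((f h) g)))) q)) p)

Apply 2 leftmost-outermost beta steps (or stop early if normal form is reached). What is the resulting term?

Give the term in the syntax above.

Answer: (((\h.(((\d.(\e.((d e) e))) h) (p h))) ((\f.(\g.(\h.((f h) g)))) q)) p)

Derivation:
Step 0: (((((\f.(\g.(\h.((f h) (g h))))) (\d.(\e.((d e) e)))) p) ((\f.(\g.(\h.((f h) g)))) q)) p)
Step 1: ((((\g.(\h.(((\d.(\e.((d e) e))) h) (g h)))) p) ((\f.(\g.(\h.((f h) g)))) q)) p)
Step 2: (((\h.(((\d.(\e.((d e) e))) h) (p h))) ((\f.(\g.(\h.((f h) g)))) q)) p)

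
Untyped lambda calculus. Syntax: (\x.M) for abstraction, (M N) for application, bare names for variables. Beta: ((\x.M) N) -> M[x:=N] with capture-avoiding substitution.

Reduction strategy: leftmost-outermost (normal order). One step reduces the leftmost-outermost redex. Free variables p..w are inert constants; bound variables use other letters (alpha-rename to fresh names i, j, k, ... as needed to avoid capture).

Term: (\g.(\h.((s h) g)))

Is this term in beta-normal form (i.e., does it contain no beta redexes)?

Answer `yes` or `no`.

Answer: yes

Derivation:
Term: (\g.(\h.((s h) g)))
No beta redexes found.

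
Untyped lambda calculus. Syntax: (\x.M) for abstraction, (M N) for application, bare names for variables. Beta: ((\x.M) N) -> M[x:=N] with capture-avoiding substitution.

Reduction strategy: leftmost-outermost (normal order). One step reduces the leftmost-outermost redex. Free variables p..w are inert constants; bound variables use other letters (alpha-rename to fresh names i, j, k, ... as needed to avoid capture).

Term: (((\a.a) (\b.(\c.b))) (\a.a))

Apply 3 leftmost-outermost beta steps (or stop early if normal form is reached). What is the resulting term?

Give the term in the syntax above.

Step 0: (((\a.a) (\b.(\c.b))) (\a.a))
Step 1: ((\b.(\c.b)) (\a.a))
Step 2: (\c.(\a.a))
Step 3: (normal form reached)

Answer: (\c.(\a.a))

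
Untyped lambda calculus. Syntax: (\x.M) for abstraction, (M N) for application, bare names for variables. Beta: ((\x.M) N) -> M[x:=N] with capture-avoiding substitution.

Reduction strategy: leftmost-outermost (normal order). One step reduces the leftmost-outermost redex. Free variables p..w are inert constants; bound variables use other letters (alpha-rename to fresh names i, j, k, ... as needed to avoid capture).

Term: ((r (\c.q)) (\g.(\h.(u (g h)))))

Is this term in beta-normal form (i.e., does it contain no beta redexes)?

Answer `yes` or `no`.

Answer: yes

Derivation:
Term: ((r (\c.q)) (\g.(\h.(u (g h)))))
No beta redexes found.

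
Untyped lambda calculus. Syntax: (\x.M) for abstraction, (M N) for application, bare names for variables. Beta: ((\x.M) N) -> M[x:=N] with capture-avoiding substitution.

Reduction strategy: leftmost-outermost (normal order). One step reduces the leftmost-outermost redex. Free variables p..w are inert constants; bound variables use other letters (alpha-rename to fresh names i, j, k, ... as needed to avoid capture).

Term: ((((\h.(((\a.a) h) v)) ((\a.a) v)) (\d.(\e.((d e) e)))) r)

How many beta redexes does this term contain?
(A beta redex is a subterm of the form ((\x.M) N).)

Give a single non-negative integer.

Answer: 3

Derivation:
Term: ((((\h.(((\a.a) h) v)) ((\a.a) v)) (\d.(\e.((d e) e)))) r)
  Redex: ((\h.(((\a.a) h) v)) ((\a.a) v))
  Redex: ((\a.a) h)
  Redex: ((\a.a) v)
Total redexes: 3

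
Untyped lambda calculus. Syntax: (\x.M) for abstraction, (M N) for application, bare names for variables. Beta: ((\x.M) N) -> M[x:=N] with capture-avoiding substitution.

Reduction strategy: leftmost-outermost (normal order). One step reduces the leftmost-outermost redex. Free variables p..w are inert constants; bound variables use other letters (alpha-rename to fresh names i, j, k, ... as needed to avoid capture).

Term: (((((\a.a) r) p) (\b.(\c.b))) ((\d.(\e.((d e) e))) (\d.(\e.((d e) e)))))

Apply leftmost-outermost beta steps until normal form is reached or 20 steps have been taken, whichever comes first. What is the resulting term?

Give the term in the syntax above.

Step 0: (((((\a.a) r) p) (\b.(\c.b))) ((\d.(\e.((d e) e))) (\d.(\e.((d e) e)))))
Step 1: (((r p) (\b.(\c.b))) ((\d.(\e.((d e) e))) (\d.(\e.((d e) e)))))
Step 2: (((r p) (\b.(\c.b))) (\e.(((\d.(\e.((d e) e))) e) e)))
Step 3: (((r p) (\b.(\c.b))) (\e.((\i.((e i) i)) e)))
Step 4: (((r p) (\b.(\c.b))) (\e.((e e) e)))

Answer: (((r p) (\b.(\c.b))) (\e.((e e) e)))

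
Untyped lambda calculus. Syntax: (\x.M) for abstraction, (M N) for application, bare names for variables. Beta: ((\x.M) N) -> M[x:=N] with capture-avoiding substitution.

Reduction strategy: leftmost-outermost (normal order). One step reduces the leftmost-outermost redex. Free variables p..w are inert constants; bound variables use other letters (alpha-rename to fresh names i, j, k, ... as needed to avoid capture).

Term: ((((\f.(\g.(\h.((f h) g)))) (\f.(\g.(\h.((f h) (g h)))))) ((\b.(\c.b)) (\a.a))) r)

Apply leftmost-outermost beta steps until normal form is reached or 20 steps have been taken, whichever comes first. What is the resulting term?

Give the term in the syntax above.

Answer: (\h.((r h) (\a.a)))

Derivation:
Step 0: ((((\f.(\g.(\h.((f h) g)))) (\f.(\g.(\h.((f h) (g h)))))) ((\b.(\c.b)) (\a.a))) r)
Step 1: (((\g.(\h.(((\f.(\g.(\h.((f h) (g h))))) h) g))) ((\b.(\c.b)) (\a.a))) r)
Step 2: ((\h.(((\f.(\g.(\h.((f h) (g h))))) h) ((\b.(\c.b)) (\a.a)))) r)
Step 3: (((\f.(\g.(\h.((f h) (g h))))) r) ((\b.(\c.b)) (\a.a)))
Step 4: ((\g.(\h.((r h) (g h)))) ((\b.(\c.b)) (\a.a)))
Step 5: (\h.((r h) (((\b.(\c.b)) (\a.a)) h)))
Step 6: (\h.((r h) ((\c.(\a.a)) h)))
Step 7: (\h.((r h) (\a.a)))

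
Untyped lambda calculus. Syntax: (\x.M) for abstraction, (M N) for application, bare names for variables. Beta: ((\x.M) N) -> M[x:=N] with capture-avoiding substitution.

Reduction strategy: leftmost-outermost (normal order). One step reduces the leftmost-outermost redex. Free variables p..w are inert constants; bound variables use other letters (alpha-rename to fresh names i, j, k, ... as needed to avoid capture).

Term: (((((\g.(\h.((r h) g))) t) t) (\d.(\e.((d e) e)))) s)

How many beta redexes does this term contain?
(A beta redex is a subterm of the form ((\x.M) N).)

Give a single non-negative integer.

Answer: 1

Derivation:
Term: (((((\g.(\h.((r h) g))) t) t) (\d.(\e.((d e) e)))) s)
  Redex: ((\g.(\h.((r h) g))) t)
Total redexes: 1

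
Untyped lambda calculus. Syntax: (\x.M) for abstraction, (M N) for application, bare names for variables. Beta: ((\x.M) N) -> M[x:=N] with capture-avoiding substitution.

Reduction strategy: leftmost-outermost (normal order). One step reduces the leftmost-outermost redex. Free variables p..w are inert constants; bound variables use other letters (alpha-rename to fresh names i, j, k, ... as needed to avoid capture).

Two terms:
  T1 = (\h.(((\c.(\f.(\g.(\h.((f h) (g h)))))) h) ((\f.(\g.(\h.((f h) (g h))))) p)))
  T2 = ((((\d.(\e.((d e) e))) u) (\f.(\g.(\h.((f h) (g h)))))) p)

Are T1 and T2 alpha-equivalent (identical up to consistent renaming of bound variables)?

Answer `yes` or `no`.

Answer: no

Derivation:
Term 1: (\h.(((\c.(\f.(\g.(\h.((f h) (g h)))))) h) ((\f.(\g.(\h.((f h) (g h))))) p)))
Term 2: ((((\d.(\e.((d e) e))) u) (\f.(\g.(\h.((f h) (g h)))))) p)
Alpha-equivalence: compare structure up to binder renaming.
Result: False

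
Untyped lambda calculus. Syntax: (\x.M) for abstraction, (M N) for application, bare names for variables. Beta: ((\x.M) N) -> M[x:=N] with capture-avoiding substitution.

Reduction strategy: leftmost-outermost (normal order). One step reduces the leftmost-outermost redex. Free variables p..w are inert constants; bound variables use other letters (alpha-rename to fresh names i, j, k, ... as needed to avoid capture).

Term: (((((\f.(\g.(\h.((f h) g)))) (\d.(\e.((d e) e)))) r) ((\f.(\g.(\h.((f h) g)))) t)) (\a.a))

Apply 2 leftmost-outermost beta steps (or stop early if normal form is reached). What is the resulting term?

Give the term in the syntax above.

Answer: (((\h.(((\d.(\e.((d e) e))) h) r)) ((\f.(\g.(\h.((f h) g)))) t)) (\a.a))

Derivation:
Step 0: (((((\f.(\g.(\h.((f h) g)))) (\d.(\e.((d e) e)))) r) ((\f.(\g.(\h.((f h) g)))) t)) (\a.a))
Step 1: ((((\g.(\h.(((\d.(\e.((d e) e))) h) g))) r) ((\f.(\g.(\h.((f h) g)))) t)) (\a.a))
Step 2: (((\h.(((\d.(\e.((d e) e))) h) r)) ((\f.(\g.(\h.((f h) g)))) t)) (\a.a))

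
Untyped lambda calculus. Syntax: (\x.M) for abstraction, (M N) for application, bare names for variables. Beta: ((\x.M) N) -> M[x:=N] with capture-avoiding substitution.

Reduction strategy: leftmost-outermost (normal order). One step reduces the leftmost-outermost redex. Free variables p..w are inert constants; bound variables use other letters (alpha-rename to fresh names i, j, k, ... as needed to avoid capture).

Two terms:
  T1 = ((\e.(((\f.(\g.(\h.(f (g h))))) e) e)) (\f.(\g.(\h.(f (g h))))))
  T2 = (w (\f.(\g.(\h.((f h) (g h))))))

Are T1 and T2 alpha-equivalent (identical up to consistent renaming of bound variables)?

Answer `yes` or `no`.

Term 1: ((\e.(((\f.(\g.(\h.(f (g h))))) e) e)) (\f.(\g.(\h.(f (g h))))))
Term 2: (w (\f.(\g.(\h.((f h) (g h))))))
Alpha-equivalence: compare structure up to binder renaming.
Result: False

Answer: no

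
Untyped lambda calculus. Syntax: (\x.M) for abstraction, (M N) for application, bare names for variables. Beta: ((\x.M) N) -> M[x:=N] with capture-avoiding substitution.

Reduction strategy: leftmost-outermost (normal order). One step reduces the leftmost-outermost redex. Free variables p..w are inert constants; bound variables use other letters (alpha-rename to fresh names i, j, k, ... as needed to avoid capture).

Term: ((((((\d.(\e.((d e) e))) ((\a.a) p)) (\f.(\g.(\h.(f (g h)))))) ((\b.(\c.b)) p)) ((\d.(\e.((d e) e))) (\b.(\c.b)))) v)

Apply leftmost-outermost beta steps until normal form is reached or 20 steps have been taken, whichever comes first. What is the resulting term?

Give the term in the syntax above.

Answer: (((((p (\f.(\g.(\h.(f (g h)))))) (\f.(\g.(\h.(f (g h)))))) (\c.p)) (\e.e)) v)

Derivation:
Step 0: ((((((\d.(\e.((d e) e))) ((\a.a) p)) (\f.(\g.(\h.(f (g h)))))) ((\b.(\c.b)) p)) ((\d.(\e.((d e) e))) (\b.(\c.b)))) v)
Step 1: (((((\e.((((\a.a) p) e) e)) (\f.(\g.(\h.(f (g h)))))) ((\b.(\c.b)) p)) ((\d.(\e.((d e) e))) (\b.(\c.b)))) v)
Step 2: (((((((\a.a) p) (\f.(\g.(\h.(f (g h)))))) (\f.(\g.(\h.(f (g h)))))) ((\b.(\c.b)) p)) ((\d.(\e.((d e) e))) (\b.(\c.b)))) v)
Step 3: (((((p (\f.(\g.(\h.(f (g h)))))) (\f.(\g.(\h.(f (g h)))))) ((\b.(\c.b)) p)) ((\d.(\e.((d e) e))) (\b.(\c.b)))) v)
Step 4: (((((p (\f.(\g.(\h.(f (g h)))))) (\f.(\g.(\h.(f (g h)))))) (\c.p)) ((\d.(\e.((d e) e))) (\b.(\c.b)))) v)
Step 5: (((((p (\f.(\g.(\h.(f (g h)))))) (\f.(\g.(\h.(f (g h)))))) (\c.p)) (\e.(((\b.(\c.b)) e) e))) v)
Step 6: (((((p (\f.(\g.(\h.(f (g h)))))) (\f.(\g.(\h.(f (g h)))))) (\c.p)) (\e.((\c.e) e))) v)
Step 7: (((((p (\f.(\g.(\h.(f (g h)))))) (\f.(\g.(\h.(f (g h)))))) (\c.p)) (\e.e)) v)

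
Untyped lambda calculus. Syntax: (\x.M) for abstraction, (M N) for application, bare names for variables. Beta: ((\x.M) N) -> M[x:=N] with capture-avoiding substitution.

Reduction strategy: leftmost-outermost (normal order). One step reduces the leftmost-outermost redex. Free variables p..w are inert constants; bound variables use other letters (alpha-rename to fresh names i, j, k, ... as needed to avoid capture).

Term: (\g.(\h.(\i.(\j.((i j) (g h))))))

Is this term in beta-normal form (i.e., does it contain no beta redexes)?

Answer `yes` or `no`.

Answer: yes

Derivation:
Term: (\g.(\h.(\i.(\j.((i j) (g h))))))
No beta redexes found.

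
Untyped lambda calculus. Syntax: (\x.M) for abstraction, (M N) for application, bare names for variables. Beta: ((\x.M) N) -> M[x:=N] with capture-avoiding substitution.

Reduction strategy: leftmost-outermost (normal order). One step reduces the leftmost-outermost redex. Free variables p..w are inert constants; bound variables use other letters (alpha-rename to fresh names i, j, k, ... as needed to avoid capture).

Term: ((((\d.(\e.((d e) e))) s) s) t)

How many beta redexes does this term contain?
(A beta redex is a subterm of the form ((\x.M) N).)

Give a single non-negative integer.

Term: ((((\d.(\e.((d e) e))) s) s) t)
  Redex: ((\d.(\e.((d e) e))) s)
Total redexes: 1

Answer: 1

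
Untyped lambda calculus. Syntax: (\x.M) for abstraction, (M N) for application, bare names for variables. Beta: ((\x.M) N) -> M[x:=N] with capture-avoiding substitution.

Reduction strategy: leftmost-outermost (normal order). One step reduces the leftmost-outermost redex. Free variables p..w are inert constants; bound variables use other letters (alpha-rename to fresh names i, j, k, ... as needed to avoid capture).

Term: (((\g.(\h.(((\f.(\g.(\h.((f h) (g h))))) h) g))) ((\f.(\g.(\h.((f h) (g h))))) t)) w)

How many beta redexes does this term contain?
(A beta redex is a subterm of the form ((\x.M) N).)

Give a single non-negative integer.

Term: (((\g.(\h.(((\f.(\g.(\h.((f h) (g h))))) h) g))) ((\f.(\g.(\h.((f h) (g h))))) t)) w)
  Redex: ((\g.(\h.(((\f.(\g.(\h.((f h) (g h))))) h) g))) ((\f.(\g.(\h.((f h) (g h))))) t))
  Redex: ((\f.(\g.(\h.((f h) (g h))))) h)
  Redex: ((\f.(\g.(\h.((f h) (g h))))) t)
Total redexes: 3

Answer: 3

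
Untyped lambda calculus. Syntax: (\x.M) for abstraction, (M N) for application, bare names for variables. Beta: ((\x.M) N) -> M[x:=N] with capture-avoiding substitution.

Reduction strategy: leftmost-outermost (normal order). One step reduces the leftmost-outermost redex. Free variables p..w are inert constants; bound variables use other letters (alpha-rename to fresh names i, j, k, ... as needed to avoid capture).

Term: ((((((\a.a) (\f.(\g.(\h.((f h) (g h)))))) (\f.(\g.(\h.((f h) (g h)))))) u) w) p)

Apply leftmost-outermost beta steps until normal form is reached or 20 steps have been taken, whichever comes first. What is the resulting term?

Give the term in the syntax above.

Answer: ((w p) ((u w) p))

Derivation:
Step 0: ((((((\a.a) (\f.(\g.(\h.((f h) (g h)))))) (\f.(\g.(\h.((f h) (g h)))))) u) w) p)
Step 1: (((((\f.(\g.(\h.((f h) (g h))))) (\f.(\g.(\h.((f h) (g h)))))) u) w) p)
Step 2: ((((\g.(\h.(((\f.(\g.(\h.((f h) (g h))))) h) (g h)))) u) w) p)
Step 3: (((\h.(((\f.(\g.(\h.((f h) (g h))))) h) (u h))) w) p)
Step 4: ((((\f.(\g.(\h.((f h) (g h))))) w) (u w)) p)
Step 5: (((\g.(\h.((w h) (g h)))) (u w)) p)
Step 6: ((\h.((w h) ((u w) h))) p)
Step 7: ((w p) ((u w) p))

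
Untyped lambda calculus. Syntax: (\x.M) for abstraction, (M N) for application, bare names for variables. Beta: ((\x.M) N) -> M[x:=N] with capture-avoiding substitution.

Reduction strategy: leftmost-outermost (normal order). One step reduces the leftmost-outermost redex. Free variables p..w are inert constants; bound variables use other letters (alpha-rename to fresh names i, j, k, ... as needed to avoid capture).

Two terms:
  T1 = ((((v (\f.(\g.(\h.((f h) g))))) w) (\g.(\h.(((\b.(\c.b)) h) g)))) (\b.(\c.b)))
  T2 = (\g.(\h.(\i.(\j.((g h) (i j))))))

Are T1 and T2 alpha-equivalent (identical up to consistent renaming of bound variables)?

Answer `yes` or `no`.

Answer: no

Derivation:
Term 1: ((((v (\f.(\g.(\h.((f h) g))))) w) (\g.(\h.(((\b.(\c.b)) h) g)))) (\b.(\c.b)))
Term 2: (\g.(\h.(\i.(\j.((g h) (i j))))))
Alpha-equivalence: compare structure up to binder renaming.
Result: False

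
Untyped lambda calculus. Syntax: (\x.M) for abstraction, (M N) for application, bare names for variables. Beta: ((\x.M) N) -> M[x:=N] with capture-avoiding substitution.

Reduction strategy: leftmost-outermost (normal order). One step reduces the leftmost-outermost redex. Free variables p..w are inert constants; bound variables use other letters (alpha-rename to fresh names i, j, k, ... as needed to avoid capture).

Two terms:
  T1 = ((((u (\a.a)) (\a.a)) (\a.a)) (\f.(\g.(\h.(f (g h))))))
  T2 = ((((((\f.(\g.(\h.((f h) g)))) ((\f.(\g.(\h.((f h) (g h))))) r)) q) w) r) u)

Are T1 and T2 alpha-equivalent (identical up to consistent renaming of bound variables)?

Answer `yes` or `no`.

Term 1: ((((u (\a.a)) (\a.a)) (\a.a)) (\f.(\g.(\h.(f (g h))))))
Term 2: ((((((\f.(\g.(\h.((f h) g)))) ((\f.(\g.(\h.((f h) (g h))))) r)) q) w) r) u)
Alpha-equivalence: compare structure up to binder renaming.
Result: False

Answer: no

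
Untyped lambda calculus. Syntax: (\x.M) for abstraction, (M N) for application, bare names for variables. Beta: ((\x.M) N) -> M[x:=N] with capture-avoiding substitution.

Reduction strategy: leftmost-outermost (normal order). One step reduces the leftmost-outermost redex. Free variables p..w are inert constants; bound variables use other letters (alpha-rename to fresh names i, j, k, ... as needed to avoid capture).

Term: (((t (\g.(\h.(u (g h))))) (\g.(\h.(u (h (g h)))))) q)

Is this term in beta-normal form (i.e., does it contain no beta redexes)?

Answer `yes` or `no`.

Answer: yes

Derivation:
Term: (((t (\g.(\h.(u (g h))))) (\g.(\h.(u (h (g h)))))) q)
No beta redexes found.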